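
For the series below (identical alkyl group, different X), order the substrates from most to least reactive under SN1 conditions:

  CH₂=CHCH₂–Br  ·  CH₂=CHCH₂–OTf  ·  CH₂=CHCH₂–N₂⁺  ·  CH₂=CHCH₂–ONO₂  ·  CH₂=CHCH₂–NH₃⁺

With the same alkyl group throughout, only the leaving group differentiates the rates.
A good leaving group is a weak base: the lower the pKₐ of its conjugate acid, the more readily it departs.
CH₂=CHCH₂–N₂⁺ loses N₂: no meaningful conjugate acid; N₂ departs as an exceptionally stable neutral molecule
CH₂=CHCH₂–OTf loses OTf⁻: pKₐ(CF₃SO₃H (triflic acid)) ≈ -14
CH₂=CHCH₂–Br loses Br⁻: pKₐ(HBr) ≈ -9
CH₂=CHCH₂–ONO₂ loses NO₃⁻: pKₐ(HNO₃) ≈ -1.3
CH₂=CHCH₂–NH₃⁺ loses NH₃: pKₐ(NH₄⁺) ≈ 9.2

CH₂=CHCH₂–N₂⁺ > CH₂=CHCH₂–OTf > CH₂=CHCH₂–Br > CH₂=CHCH₂–ONO₂ > CH₂=CHCH₂–NH₃⁺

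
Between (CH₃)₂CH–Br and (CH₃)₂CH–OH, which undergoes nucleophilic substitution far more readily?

(CH₃)₂CH–Br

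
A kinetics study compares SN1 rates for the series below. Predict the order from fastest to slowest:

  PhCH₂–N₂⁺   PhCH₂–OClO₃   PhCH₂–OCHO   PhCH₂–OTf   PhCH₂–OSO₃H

PhCH₂–N₂⁺ > PhCH₂–OTf > PhCH₂–OClO₃ > PhCH₂–OSO₃H > PhCH₂–OCHO

Identical carbon frameworks mean the comparison reduces to leaving-group quality.
A good leaving group is a weak base: the lower the pKₐ of its conjugate acid, the more readily it departs.
PhCH₂–N₂⁺ loses N₂: no meaningful conjugate acid; N₂ departs as an exceptionally stable neutral molecule
PhCH₂–OTf loses OTf⁻: pKₐ(CF₃SO₃H (triflic acid)) ≈ -14
PhCH₂–OClO₃ loses ClO₄⁻: pKₐ(HClO₄) ≈ -10
PhCH₂–OSO₃H loses HSO₄⁻: pKₐ(H₂SO₄) ≈ -3
PhCH₂–OCHO loses HCOO⁻: pKₐ(HCOOH) ≈ 3.8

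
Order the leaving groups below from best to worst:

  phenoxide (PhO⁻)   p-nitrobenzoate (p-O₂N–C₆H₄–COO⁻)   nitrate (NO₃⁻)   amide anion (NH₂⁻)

nitrate (NO₃⁻) > p-nitrobenzoate (p-O₂N–C₆H₄–COO⁻) > phenoxide (PhO⁻) > amide anion (NH₂⁻)

Rank by basicity of the departing species: weakest base leaves most easily.
nitrate (NO₃⁻): pKₐ(HNO₃) ≈ -1.3
p-nitrobenzoate (p-O₂N–C₆H₄–COO⁻): pKₐ(p-nitrobenzoic acid) ≈ 3.4
phenoxide (PhO⁻): pKₐ(C₆H₅OH (phenol)) ≈ 10 — resonance into the ring helps, but still a poor LG
amide anion (NH₂⁻): pKₐ(NH₃) ≈ 38 — extremely strong base; never a leaving group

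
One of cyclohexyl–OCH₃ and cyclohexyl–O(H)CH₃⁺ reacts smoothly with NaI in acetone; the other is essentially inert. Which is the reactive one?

cyclohexyl–O(H)CH₃⁺

From cyclohexyl–OCH₃ the departing group would be CH₃O⁻ (pKₐ(CH₃OH) ≈ 15.5). Strong base; alkoxides do not leave unassisted.
From cyclohexyl–O(H)CH₃⁺ the leaving group is R'OH (pKₐ(R'OH₂⁺) ≈ -2.4). Neutral; leaves from a protonated ether (an oxonium ion, R–O(H)R'⁺).
(In practice cyclohexyl–O(H)CH₃⁺ is made from cyclohexyl–OCH₃ by protonation with concentrated HI, allowing neutral methanol, rather than methoxide, to depart.)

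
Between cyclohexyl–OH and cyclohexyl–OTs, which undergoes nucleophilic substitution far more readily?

cyclohexyl–OTs

From cyclohexyl–OH the departing group would be OH⁻ (pKₐ(H₂O) ≈ 15.7). Strong base; essentially never leaves without prior activation.
From cyclohexyl–OTs the leaving group is OTs⁻ (pKₐ(p-CH₃C₆H₄SO₃H (TsOH)) ≈ -2.8). Resonance-delocalised arenesulfonate.
(In practice cyclohexyl–OTs is made from cyclohexyl–OH by treatment with TsCl / pyridine, converting the hydroxyl into a tosylate.)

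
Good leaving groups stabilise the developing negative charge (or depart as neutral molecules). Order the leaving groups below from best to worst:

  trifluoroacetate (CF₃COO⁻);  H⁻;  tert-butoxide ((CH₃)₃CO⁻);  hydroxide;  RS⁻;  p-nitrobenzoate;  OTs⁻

OTs⁻ > trifluoroacetate (CF₃COO⁻) > p-nitrobenzoate > RS⁻ > hydroxide > tert-butoxide ((CH₃)₃CO⁻) > H⁻

A good leaving group is a weak base: the lower the pKₐ of its conjugate acid, the more readily it departs.
OTs⁻: pKₐ(p-CH₃C₆H₄SO₃H (TsOH)) ≈ -2.8 — resonance-delocalised arenesulfonate
trifluoroacetate (CF₃COO⁻): pKₐ(CF₃COOH) ≈ 0.2
p-nitrobenzoate: pKₐ(p-nitrobenzoic acid) ≈ 3.4 — electron-withdrawing nitro group stabilises the carboxylate
RS⁻: pKₐ(RSH (a thiol)) ≈ 10.5
hydroxide: pKₐ(H₂O) ≈ 15.7 — strong base; essentially never leaves without prior activation
tert-butoxide ((CH₃)₃CO⁻): pKₐ(t-BuOH) ≈ 18 — bulky, strongly basic alkoxide
H⁻: pKₐ(H₂) ≈ 36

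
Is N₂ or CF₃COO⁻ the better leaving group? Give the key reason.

N₂ is the better leaving group.
N₂ is the ultimate leaving group — it departs as an exceptionally stable neutral molecule, whereas CF₃COO⁻ (pKₐ(CF₃COOH) ≈ 0.2) is far more basic.

N₂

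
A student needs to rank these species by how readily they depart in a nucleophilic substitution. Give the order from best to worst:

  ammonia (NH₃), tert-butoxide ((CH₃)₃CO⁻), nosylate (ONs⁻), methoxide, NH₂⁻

nosylate (ONs⁻) > ammonia (NH₃) > methoxide > tert-butoxide ((CH₃)₃CO⁻) > NH₂⁻

Leaving-group ability tracks the stability of the departed species; conjugate-acid pKₐ is the usual yardstick (lower pKₐ → better LG).
nosylate (ONs⁻): pKₐ(p-O₂NC₆H₄SO₃H) ≈ -3.5
ammonia (NH₃): pKₐ(NH₄⁺) ≈ 9.2
methoxide: pKₐ(CH₃OH) ≈ 15.5
tert-butoxide ((CH₃)₃CO⁻): pKₐ(t-BuOH) ≈ 18
NH₂⁻: pKₐ(NH₃) ≈ 38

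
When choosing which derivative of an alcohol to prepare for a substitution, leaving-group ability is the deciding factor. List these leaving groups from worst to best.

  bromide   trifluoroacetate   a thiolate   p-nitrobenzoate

a thiolate < p-nitrobenzoate < trifluoroacetate < bromide

A good leaving group is a weak base: the lower the pKₐ of its conjugate acid, the more readily it departs.
bromide: pKₐ(HBr) ≈ -9 — weak base; good leaving group
trifluoroacetate: pKₐ(CF₃COOH) ≈ 0.2 — strongly electron-withdrawing CF₃ stabilises the carboxylate
p-nitrobenzoate: pKₐ(p-nitrobenzoic acid) ≈ 3.4 — electron-withdrawing nitro group stabilises the carboxylate
a thiolate: pKₐ(RSH (a thiol)) ≈ 10.5 — moderately basic; rarely leaves without activation
Reversing gives the worst-to-best order requested.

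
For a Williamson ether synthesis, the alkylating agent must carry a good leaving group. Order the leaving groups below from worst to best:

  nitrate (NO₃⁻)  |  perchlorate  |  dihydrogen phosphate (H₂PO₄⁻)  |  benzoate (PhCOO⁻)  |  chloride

benzoate (PhCOO⁻) < dihydrogen phosphate (H₂PO₄⁻) < nitrate (NO₃⁻) < chloride < perchlorate

Rank by basicity of the departing species: weakest base leaves most easily.
perchlorate: pKₐ(HClO₄) ≈ -10
chloride: pKₐ(HCl) ≈ -7
nitrate (NO₃⁻): pKₐ(HNO₃) ≈ -1.3 — resonance-delocalised over three oxygens
dihydrogen phosphate (H₂PO₄⁻): pKₐ(H₃PO₄) ≈ 2.1 — moderate base; biological leaving group after further activation
benzoate (PhCOO⁻): pKₐ(C₆H₅COOH) ≈ 4.2 — aryl carboxylate
Reversing gives the worst-to-best order requested.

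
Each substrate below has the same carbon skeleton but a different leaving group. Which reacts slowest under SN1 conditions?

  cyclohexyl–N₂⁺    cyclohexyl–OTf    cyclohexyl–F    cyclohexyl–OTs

Same R in every case — rank the leaving groups.
Leaving-group ability tracks the stability of the departed species; conjugate-acid pKₐ is the usual yardstick (lower pKₐ → better LG).
cyclohexyl–N₂⁺ loses N₂: no meaningful conjugate acid; N₂ departs as an exceptionally stable neutral molecule
cyclohexyl–OTf loses OTf⁻: pKₐ(CF₃SO₃H (triflic acid)) ≈ -14
cyclohexyl–OTs loses OTs⁻: pKₐ(p-CH₃C₆H₄SO₃H (TsOH)) ≈ -2.8
cyclohexyl–F loses F⁻: pKₐ(HF) ≈ 3.2

cyclohexyl–F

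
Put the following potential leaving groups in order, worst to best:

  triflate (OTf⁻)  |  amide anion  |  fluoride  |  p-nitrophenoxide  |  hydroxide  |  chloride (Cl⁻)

triflate (OTf⁻): pKₐ(CF₃SO₃H (triflic acid)) ≈ -14 — charge spread over three oxygens and a CF₃ group; the premier leaving group in synthesis
chloride (Cl⁻): pKₐ(HCl) ≈ -7 — moderately weak base
fluoride: pKₐ(HF) ≈ 3.2
p-nitrophenoxide: pKₐ(p-nitrophenol) ≈ 7.2
hydroxide: pKₐ(H₂O) ≈ 15.7 — strong base; essentially never leaves without prior activation
amide anion: pKₐ(NH₃) ≈ 38
The question asks for worst first, so the sequence is read in increasing leaving-group ability.

amide anion < hydroxide < p-nitrophenoxide < fluoride < chloride (Cl⁻) < triflate (OTf⁻)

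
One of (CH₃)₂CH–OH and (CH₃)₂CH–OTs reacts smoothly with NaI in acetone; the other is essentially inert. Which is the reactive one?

(CH₃)₂CH–OTs

From (CH₃)₂CH–OH the departing group would be OH⁻ (pKₐ(H₂O) ≈ 15.7). Strong base; essentially never leaves without prior activation.
From (CH₃)₂CH–OTs the leaving group is OTs⁻ (pKₐ(p-CH₃C₆H₄SO₃H (TsOH)) ≈ -2.8). Resonance-delocalised arenesulfonate.
(In practice (CH₃)₂CH–OTs is made from (CH₃)₂CH–OH by treatment with TsCl / pyridine, converting the hydroxyl into a tosylate.)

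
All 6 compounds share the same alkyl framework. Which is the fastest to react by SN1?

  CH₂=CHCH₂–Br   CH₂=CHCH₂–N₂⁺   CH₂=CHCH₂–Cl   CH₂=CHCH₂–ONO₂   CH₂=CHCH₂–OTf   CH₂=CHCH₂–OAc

Same R in every case — rank the leaving groups.
The more stable X⁻ (or X) is on its own — i.e. the weaker a base it is — the better a leaving group it makes.
CH₂=CHCH₂–N₂⁺ loses N₂: no meaningful conjugate acid; N₂ departs as an exceptionally stable neutral molecule
CH₂=CHCH₂–OTf loses OTf⁻: pKₐ(CF₃SO₃H (triflic acid)) ≈ -14
CH₂=CHCH₂–Br loses Br⁻: pKₐ(HBr) ≈ -9
CH₂=CHCH₂–Cl loses Cl⁻: pKₐ(HCl) ≈ -7
CH₂=CHCH₂–ONO₂ loses NO₃⁻: pKₐ(HNO₃) ≈ -1.3
CH₂=CHCH₂–OAc loses AcO⁻: pKₐ(CH₃COOH) ≈ 4.8

CH₂=CHCH₂–N₂⁺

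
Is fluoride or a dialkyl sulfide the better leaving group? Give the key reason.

a dialkyl sulfide is the better leaving group.
pKₐ(R'₂SH⁺) ≈ -7 versus pKₐ(HF) ≈ 3.2: a dialkyl sulfide is the much weaker base.
Neutral; leaves from a sulfonium salt (R–SR'₂⁺).

a dialkyl sulfide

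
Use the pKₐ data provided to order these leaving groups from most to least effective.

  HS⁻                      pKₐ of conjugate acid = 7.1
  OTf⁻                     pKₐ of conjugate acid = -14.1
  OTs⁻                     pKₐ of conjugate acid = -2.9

OTf⁻ > OTs⁻ > HS⁻

Lower conjugate-acid pKₐ ⇒ weaker base ⇒ better leaving group.
Sorting by the given values: OTf⁻ (-14.1), OTs⁻ (-2.9), HS⁻ (7.1).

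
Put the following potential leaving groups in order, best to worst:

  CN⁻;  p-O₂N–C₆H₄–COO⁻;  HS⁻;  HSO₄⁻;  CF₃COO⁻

HSO₄⁻ > CF₃COO⁻ > p-O₂N–C₆H₄–COO⁻ > HS⁻ > CN⁻

Rank by basicity of the departing species: weakest base leaves most easily.
HSO₄⁻: pKₐ(H₂SO₄) ≈ -3
CF₃COO⁻: pKₐ(CF₃COOH) ≈ 0.2 — strongly electron-withdrawing CF₃ stabilises the carboxylate
p-O₂N–C₆H₄–COO⁻: pKₐ(p-nitrobenzoic acid) ≈ 3.4 — electron-withdrawing nitro group stabilises the carboxylate
HS⁻: pKₐ(H₂S) ≈ 7
CN⁻: pKₐ(HCN) ≈ 9.2 — sp carbon stabilises the charge somewhat, but still a poor LG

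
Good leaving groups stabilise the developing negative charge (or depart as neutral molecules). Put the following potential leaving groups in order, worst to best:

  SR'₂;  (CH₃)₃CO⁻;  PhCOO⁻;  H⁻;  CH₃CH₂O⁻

H⁻ < (CH₃)₃CO⁻ < CH₃CH₂O⁻ < PhCOO⁻ < SR'₂

A good leaving group is a weak base: the lower the pKₐ of its conjugate acid, the more readily it departs.
SR'₂: pKₐ(R'₂SH⁺) ≈ -7 — neutral; leaves from a sulfonium salt (R–SR'₂⁺)
PhCOO⁻: pKₐ(C₆H₅COOH) ≈ 4.2
CH₃CH₂O⁻: pKₐ(CH₃CH₂OH) ≈ 16
(CH₃)₃CO⁻: pKₐ(t-BuOH) ≈ 18 — bulky, strongly basic alkoxide
H⁻: pKₐ(H₂) ≈ 36
The question asks for worst first, so the sequence is read in increasing leaving-group ability.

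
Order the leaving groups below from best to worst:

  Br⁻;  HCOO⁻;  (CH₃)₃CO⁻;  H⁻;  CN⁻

Br⁻ > HCOO⁻ > CN⁻ > (CH₃)₃CO⁻ > H⁻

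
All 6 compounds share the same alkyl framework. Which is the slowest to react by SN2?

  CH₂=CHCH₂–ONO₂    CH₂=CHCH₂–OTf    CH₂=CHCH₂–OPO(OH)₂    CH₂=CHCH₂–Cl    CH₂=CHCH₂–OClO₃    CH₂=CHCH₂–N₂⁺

The skeletons are identical, so relative rate is governed entirely by leaving-group ability.
Rank by basicity of the departing species: weakest base leaves most easily.
CH₂=CHCH₂–N₂⁺ loses N₂: no meaningful conjugate acid; N₂ departs as an exceptionally stable neutral molecule
CH₂=CHCH₂–OTf loses OTf⁻: pKₐ(CF₃SO₃H (triflic acid)) ≈ -14
CH₂=CHCH₂–OClO₃ loses ClO₄⁻: pKₐ(HClO₄) ≈ -10
CH₂=CHCH₂–Cl loses Cl⁻: pKₐ(HCl) ≈ -7
CH₂=CHCH₂–ONO₂ loses NO₃⁻: pKₐ(HNO₃) ≈ -1.3
CH₂=CHCH₂–OPO(OH)₂ loses H₂PO₄⁻: pKₐ(H₃PO₄) ≈ 2.1

CH₂=CHCH₂–OPO(OH)₂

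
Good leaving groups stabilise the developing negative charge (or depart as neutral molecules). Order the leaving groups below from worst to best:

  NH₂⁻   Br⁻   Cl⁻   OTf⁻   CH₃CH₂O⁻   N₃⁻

NH₂⁻ < CH₃CH₂O⁻ < N₃⁻ < Cl⁻ < Br⁻ < OTf⁻

Rank by basicity of the departing species: weakest base leaves most easily.
OTf⁻: pKₐ(CF₃SO₃H (triflic acid)) ≈ -14 — charge spread over three oxygens and a CF₃ group; the premier leaving group in synthesis
Br⁻: pKₐ(HBr) ≈ -9
Cl⁻: pKₐ(HCl) ≈ -7 — moderately weak base
N₃⁻: pKₐ(HN₃) ≈ 4.7
CH₃CH₂O⁻: pKₐ(CH₃CH₂OH) ≈ 16 — strong base; alkoxides do not leave unassisted
NH₂⁻: pKₐ(NH₃) ≈ 38 — extremely strong base; never a leaving group
Listed from poorest to best leaving group as asked.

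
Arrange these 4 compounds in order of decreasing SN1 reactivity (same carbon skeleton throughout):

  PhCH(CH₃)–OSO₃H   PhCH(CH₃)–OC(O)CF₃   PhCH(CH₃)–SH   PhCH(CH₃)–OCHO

The skeletons are identical, so relative rate is governed entirely by leaving-group ability.
Leaving-group ability tracks the stability of the departed species; conjugate-acid pKₐ is the usual yardstick (lower pKₐ → better LG).
PhCH(CH₃)–OSO₃H loses HSO₄⁻: pKₐ(H₂SO₄) ≈ -3
PhCH(CH₃)–OC(O)CF₃ loses CF₃COO⁻: pKₐ(CF₃COOH) ≈ 0.2
PhCH(CH₃)–OCHO loses HCOO⁻: pKₐ(HCOOH) ≈ 3.8
PhCH(CH₃)–SH loses HS⁻: pKₐ(H₂S) ≈ 7

PhCH(CH₃)–OSO₃H > PhCH(CH₃)–OC(O)CF₃ > PhCH(CH₃)–OCHO > PhCH(CH₃)–SH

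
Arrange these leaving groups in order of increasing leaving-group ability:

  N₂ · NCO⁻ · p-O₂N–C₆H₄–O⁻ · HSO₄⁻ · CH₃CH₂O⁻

CH₃CH₂O⁻ < p-O₂N–C₆H₄–O⁻ < NCO⁻ < HSO₄⁻ < N₂

N₂: no meaningful conjugate acid; N₂ departs as an exceptionally stable neutral molecule
HSO₄⁻: pKₐ(H₂SO₄) ≈ -3
NCO⁻: pKₐ(HOCN) ≈ 3.5
p-O₂N–C₆H₄–O⁻: pKₐ(p-nitrophenol) ≈ 7.2
CH₃CH₂O⁻: pKₐ(CH₃CH₂OH) ≈ 16
Reversing gives the worst-to-best order requested.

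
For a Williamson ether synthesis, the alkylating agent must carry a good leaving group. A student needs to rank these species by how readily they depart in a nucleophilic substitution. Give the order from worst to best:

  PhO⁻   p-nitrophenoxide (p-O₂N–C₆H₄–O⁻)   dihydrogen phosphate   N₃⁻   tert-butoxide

Rank by basicity of the departing species: weakest base leaves most easily.
dihydrogen phosphate: pKₐ(H₃PO₄) ≈ 2.1 — moderate base; biological leaving group after further activation
N₃⁻: pKₐ(HN₃) ≈ 4.7
p-nitrophenoxide (p-O₂N–C₆H₄–O⁻): pKₐ(p-nitrophenol) ≈ 7.2
PhO⁻: pKₐ(C₆H₅OH (phenol)) ≈ 10 — resonance into the ring helps, but still a poor LG
tert-butoxide: pKₐ(t-BuOH) ≈ 18
Listed from poorest to best leaving group as asked.

tert-butoxide < PhO⁻ < p-nitrophenoxide (p-O₂N–C₆H₄–O⁻) < N₃⁻ < dihydrogen phosphate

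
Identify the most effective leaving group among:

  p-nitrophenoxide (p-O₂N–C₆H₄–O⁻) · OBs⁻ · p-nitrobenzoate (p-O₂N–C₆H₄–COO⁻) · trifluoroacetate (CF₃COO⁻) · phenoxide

Leaving-group ability tracks the stability of the departed species; conjugate-acid pKₐ is the usual yardstick (lower pKₐ → better LG).
OBs⁻: pKₐ(p-BrC₆H₄SO₃H) ≈ -2.8
trifluoroacetate (CF₃COO⁻): pKₐ(CF₃COOH) ≈ 0.2
p-nitrobenzoate (p-O₂N–C₆H₄–COO⁻): pKₐ(p-nitrobenzoic acid) ≈ 3.4
p-nitrophenoxide (p-O₂N–C₆H₄–O⁻): pKₐ(p-nitrophenol) ≈ 7.2
phenoxide: pKₐ(C₆H₅OH (phenol)) ≈ 10

OBs⁻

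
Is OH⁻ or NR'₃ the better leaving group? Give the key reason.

NR'₃ is the better leaving group.
pKₐ(R'₃NH⁺) ≈ 10.7 versus pKₐ(H₂O) ≈ 15.7: NR'₃ is the much weaker base.
Neutral but still a fairly strong base; Hofmann-elimination LG.

NR'₃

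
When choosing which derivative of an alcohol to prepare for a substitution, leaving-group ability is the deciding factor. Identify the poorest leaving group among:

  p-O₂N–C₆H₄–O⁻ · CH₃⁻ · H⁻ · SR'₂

The more stable X⁻ (or X) is on its own — i.e. the weaker a base it is — the better a leaving group it makes.
SR'₂: pKₐ(R'₂SH⁺) ≈ -7
p-O₂N–C₆H₄–O⁻: pKₐ(p-nitrophenol) ≈ 7.2
H⁻: pKₐ(H₂) ≈ 36
CH₃⁻: pKₐ(CH₄) ≈ 48

CH₃⁻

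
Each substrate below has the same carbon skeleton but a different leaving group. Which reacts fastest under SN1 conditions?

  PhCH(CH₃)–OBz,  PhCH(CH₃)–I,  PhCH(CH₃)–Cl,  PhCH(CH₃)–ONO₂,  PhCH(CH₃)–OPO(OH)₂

PhCH(CH₃)–I

With the same alkyl group throughout, only the leaving group differentiates the rates.
Leaving-group ability tracks the stability of the departed species; conjugate-acid pKₐ is the usual yardstick (lower pKₐ → better LG).
PhCH(CH₃)–I loses I⁻: pKₐ(HI) ≈ -10
PhCH(CH₃)–Cl loses Cl⁻: pKₐ(HCl) ≈ -7
PhCH(CH₃)–ONO₂ loses NO₃⁻: pKₐ(HNO₃) ≈ -1.3
PhCH(CH₃)–OPO(OH)₂ loses H₂PO₄⁻: pKₐ(H₃PO₄) ≈ 2.1
PhCH(CH₃)–OBz loses PhCOO⁻: pKₐ(C₆H₅COOH) ≈ 4.2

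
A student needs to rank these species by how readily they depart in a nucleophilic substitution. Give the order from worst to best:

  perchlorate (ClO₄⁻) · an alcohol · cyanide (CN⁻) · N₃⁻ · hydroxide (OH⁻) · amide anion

amide anion < hydroxide (OH⁻) < cyanide (CN⁻) < N₃⁻ < an alcohol < perchlorate (ClO₄⁻)

perchlorate (ClO₄⁻): pKₐ(HClO₄) ≈ -10
an alcohol: pKₐ(R'OH₂⁺) ≈ -2.4
N₃⁻: pKₐ(HN₃) ≈ 4.7
cyanide (CN⁻): pKₐ(HCN) ≈ 9.2 — sp carbon stabilises the charge somewhat, but still a poor LG
hydroxide (OH⁻): pKₐ(H₂O) ≈ 15.7 — strong base; essentially never leaves without prior activation
amide anion: pKₐ(NH₃) ≈ 38 — extremely strong base; never a leaving group
The question asks for worst first, so the sequence is read in increasing leaving-group ability.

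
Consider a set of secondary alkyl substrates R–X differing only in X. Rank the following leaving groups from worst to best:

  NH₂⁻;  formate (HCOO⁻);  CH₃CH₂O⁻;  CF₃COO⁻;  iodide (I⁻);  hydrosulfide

The more stable X⁻ (or X) is on its own — i.e. the weaker a base it is — the better a leaving group it makes.
iodide (I⁻): pKₐ(HI) ≈ -10
CF₃COO⁻: pKₐ(CF₃COOH) ≈ 0.2
formate (HCOO⁻): pKₐ(HCOOH) ≈ 3.8
hydrosulfide: pKₐ(H₂S) ≈ 7
CH₃CH₂O⁻: pKₐ(CH₃CH₂OH) ≈ 16
NH₂⁻: pKₐ(NH₃) ≈ 38
The question asks for worst first, so the sequence is read in increasing leaving-group ability.

NH₂⁻ < CH₃CH₂O⁻ < hydrosulfide < formate (HCOO⁻) < CF₃COO⁻ < iodide (I⁻)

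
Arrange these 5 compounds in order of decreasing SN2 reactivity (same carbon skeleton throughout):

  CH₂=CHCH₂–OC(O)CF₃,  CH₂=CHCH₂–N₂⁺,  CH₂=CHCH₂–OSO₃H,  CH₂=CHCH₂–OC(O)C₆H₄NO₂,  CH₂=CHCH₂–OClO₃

Same R in every case — rank the leaving groups.
Leaving-group ability tracks the stability of the departed species; conjugate-acid pKₐ is the usual yardstick (lower pKₐ → better LG).
CH₂=CHCH₂–N₂⁺ loses N₂: no meaningful conjugate acid; N₂ departs as an exceptionally stable neutral molecule
CH₂=CHCH₂–OClO₃ loses ClO₄⁻: pKₐ(HClO₄) ≈ -10
CH₂=CHCH₂–OSO₃H loses HSO₄⁻: pKₐ(H₂SO₄) ≈ -3
CH₂=CHCH₂–OC(O)CF₃ loses CF₃COO⁻: pKₐ(CF₃COOH) ≈ 0.2
CH₂=CHCH₂–OC(O)C₆H₄NO₂ loses p-O₂N–C₆H₄–COO⁻: pKₐ(p-nitrobenzoic acid) ≈ 3.4

CH₂=CHCH₂–N₂⁺ > CH₂=CHCH₂–OClO₃ > CH₂=CHCH₂–OSO₃H > CH₂=CHCH₂–OC(O)CF₃ > CH₂=CHCH₂–OC(O)C₆H₄NO₂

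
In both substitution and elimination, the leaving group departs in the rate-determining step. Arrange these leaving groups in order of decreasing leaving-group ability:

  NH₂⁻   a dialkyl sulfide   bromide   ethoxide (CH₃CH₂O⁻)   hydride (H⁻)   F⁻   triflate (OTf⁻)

triflate (OTf⁻) > bromide > a dialkyl sulfide > F⁻ > ethoxide (CH₃CH₂O⁻) > hydride (H⁻) > NH₂⁻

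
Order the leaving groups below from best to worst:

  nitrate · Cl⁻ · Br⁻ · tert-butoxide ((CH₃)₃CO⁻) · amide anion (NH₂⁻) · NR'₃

Rank by basicity of the departing species: weakest base leaves most easily.
Br⁻: pKₐ(HBr) ≈ -9 — weak base; good leaving group
Cl⁻: pKₐ(HCl) ≈ -7
nitrate: pKₐ(HNO₃) ≈ -1.3 — resonance-delocalised over three oxygens
NR'₃: pKₐ(R'₃NH⁺) ≈ 10.7
tert-butoxide ((CH₃)₃CO⁻): pKₐ(t-BuOH) ≈ 18 — bulky, strongly basic alkoxide
amide anion (NH₂⁻): pKₐ(NH₃) ≈ 38

Br⁻ > Cl⁻ > nitrate > NR'₃ > tert-butoxide ((CH₃)₃CO⁻) > amide anion (NH₂⁻)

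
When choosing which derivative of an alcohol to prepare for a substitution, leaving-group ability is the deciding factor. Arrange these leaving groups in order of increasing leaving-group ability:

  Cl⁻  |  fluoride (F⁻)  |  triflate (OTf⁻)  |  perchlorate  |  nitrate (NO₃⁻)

fluoride (F⁻) < nitrate (NO₃⁻) < Cl⁻ < perchlorate < triflate (OTf⁻)

Rank by basicity of the departing species: weakest base leaves most easily.
triflate (OTf⁻): pKₐ(CF₃SO₃H (triflic acid)) ≈ -14
perchlorate: pKₐ(HClO₄) ≈ -10
Cl⁻: pKₐ(HCl) ≈ -7
nitrate (NO₃⁻): pKₐ(HNO₃) ≈ -1.3
fluoride (F⁻): pKₐ(HF) ≈ 3.2
Reversing gives the worst-to-best order requested.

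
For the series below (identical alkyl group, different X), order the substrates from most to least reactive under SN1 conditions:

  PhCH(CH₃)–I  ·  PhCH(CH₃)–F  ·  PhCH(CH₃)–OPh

Same R in every case — rank the leaving groups.
Rank by basicity of the departing species: weakest base leaves most easily.
PhCH(CH₃)–I loses I⁻: pKₐ(HI) ≈ -10
PhCH(CH₃)–F loses F⁻: pKₐ(HF) ≈ 3.2
PhCH(CH₃)–OPh loses PhO⁻: pKₐ(C₆H₅OH (phenol)) ≈ 10

PhCH(CH₃)–I > PhCH(CH₃)–F > PhCH(CH₃)–OPh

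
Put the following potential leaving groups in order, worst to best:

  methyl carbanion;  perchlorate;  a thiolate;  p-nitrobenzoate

methyl carbanion < a thiolate < p-nitrobenzoate < perchlorate

The more stable X⁻ (or X) is on its own — i.e. the weaker a base it is — the better a leaving group it makes.
perchlorate: pKₐ(HClO₄) ≈ -10
p-nitrobenzoate: pKₐ(p-nitrobenzoic acid) ≈ 3.4
a thiolate: pKₐ(RSH (a thiol)) ≈ 10.5
methyl carbanion: pKₐ(CH₄) ≈ 48
Reversing gives the worst-to-best order requested.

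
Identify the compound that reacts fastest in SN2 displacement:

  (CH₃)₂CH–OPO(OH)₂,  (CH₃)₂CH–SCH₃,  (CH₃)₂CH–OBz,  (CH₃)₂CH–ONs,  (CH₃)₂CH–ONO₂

Same R in every case — rank the leaving groups.
Rank by basicity of the departing species: weakest base leaves most easily.
(CH₃)₂CH–ONs loses ONs⁻: pKₐ(p-O₂NC₆H₄SO₃H) ≈ -3.5
(CH₃)₂CH–ONO₂ loses NO₃⁻: pKₐ(HNO₃) ≈ -1.3
(CH₃)₂CH–OPO(OH)₂ loses H₂PO₄⁻: pKₐ(H₃PO₄) ≈ 2.1
(CH₃)₂CH–OBz loses PhCOO⁻: pKₐ(C₆H₅COOH) ≈ 4.2
(CH₃)₂CH–SCH₃ loses RS⁻: pKₐ(RSH (a thiol)) ≈ 10.5

(CH₃)₂CH–ONs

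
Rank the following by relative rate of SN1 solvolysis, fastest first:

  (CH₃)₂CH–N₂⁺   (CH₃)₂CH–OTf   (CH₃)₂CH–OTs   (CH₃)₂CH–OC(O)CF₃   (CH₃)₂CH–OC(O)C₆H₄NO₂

(CH₃)₂CH–N₂⁺ > (CH₃)₂CH–OTf > (CH₃)₂CH–OTs > (CH₃)₂CH–OC(O)CF₃ > (CH₃)₂CH–OC(O)C₆H₄NO₂

Same R in every case — rank the leaving groups.
Leaving-group ability tracks the stability of the departed species; conjugate-acid pKₐ is the usual yardstick (lower pKₐ → better LG).
(CH₃)₂CH–N₂⁺ loses N₂: no meaningful conjugate acid; N₂ departs as an exceptionally stable neutral molecule
(CH₃)₂CH–OTf loses OTf⁻: pKₐ(CF₃SO₃H (triflic acid)) ≈ -14
(CH₃)₂CH–OTs loses OTs⁻: pKₐ(p-CH₃C₆H₄SO₃H (TsOH)) ≈ -2.8
(CH₃)₂CH–OC(O)CF₃ loses CF₃COO⁻: pKₐ(CF₃COOH) ≈ 0.2
(CH₃)₂CH–OC(O)C₆H₄NO₂ loses p-O₂N–C₆H₄–COO⁻: pKₐ(p-nitrobenzoic acid) ≈ 3.4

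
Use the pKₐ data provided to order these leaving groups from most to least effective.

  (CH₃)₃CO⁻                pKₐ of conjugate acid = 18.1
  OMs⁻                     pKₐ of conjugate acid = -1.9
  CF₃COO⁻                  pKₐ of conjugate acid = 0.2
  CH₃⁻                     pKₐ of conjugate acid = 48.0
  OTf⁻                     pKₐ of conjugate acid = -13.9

Lower conjugate-acid pKₐ ⇒ weaker base ⇒ better leaving group.
Sorting by the given values: OTf⁻ (-13.9), OMs⁻ (-1.9), CF₃COO⁻ (0.2), (CH₃)₃CO⁻ (18.1), CH₃⁻ (48.0).

OTf⁻ > OMs⁻ > CF₃COO⁻ > (CH₃)₃CO⁻ > CH₃⁻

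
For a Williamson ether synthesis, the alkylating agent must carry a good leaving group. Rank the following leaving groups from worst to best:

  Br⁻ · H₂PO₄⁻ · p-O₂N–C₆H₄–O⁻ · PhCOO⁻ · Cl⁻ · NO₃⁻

p-O₂N–C₆H₄–O⁻ < PhCOO⁻ < H₂PO₄⁻ < NO₃⁻ < Cl⁻ < Br⁻

Br⁻: pKₐ(HBr) ≈ -9 — weak base; good leaving group
Cl⁻: pKₐ(HCl) ≈ -7 — moderately weak base
NO₃⁻: pKₐ(HNO₃) ≈ -1.3 — resonance-delocalised over three oxygens
H₂PO₄⁻: pKₐ(H₃PO₄) ≈ 2.1 — moderate base; biological leaving group after further activation
PhCOO⁻: pKₐ(C₆H₅COOH) ≈ 4.2 — aryl carboxylate
p-O₂N–C₆H₄–O⁻: pKₐ(p-nitrophenol) ≈ 7.2 — nitro group delocalises the charge; the classic chromogenic LG
Reversing gives the worst-to-best order requested.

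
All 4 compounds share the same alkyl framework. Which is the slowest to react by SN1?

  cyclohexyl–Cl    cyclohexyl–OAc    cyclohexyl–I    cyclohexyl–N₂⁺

cyclohexyl–OAc

The skeletons are identical, so relative rate is governed entirely by leaving-group ability.
Rank by basicity of the departing species: weakest base leaves most easily.
cyclohexyl–N₂⁺ loses N₂: no meaningful conjugate acid; N₂ departs as an exceptionally stable neutral molecule
cyclohexyl–I loses I⁻: pKₐ(HI) ≈ -10
cyclohexyl–Cl loses Cl⁻: pKₐ(HCl) ≈ -7
cyclohexyl–OAc loses AcO⁻: pKₐ(CH₃COOH) ≈ 4.8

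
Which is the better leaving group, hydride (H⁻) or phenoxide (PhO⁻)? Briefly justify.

phenoxide (PhO⁻) is the better leaving group.
pKₐ(C₆H₅OH (phenol)) ≈ 10 versus pKₐ(H₂) ≈ 36: phenoxide (PhO⁻) is the much weaker base.
Resonance into the ring helps, but still a poor LG.

phenoxide (PhO⁻)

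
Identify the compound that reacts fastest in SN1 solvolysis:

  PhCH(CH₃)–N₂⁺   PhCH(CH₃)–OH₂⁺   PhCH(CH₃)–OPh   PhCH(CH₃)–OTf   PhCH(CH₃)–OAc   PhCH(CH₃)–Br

PhCH(CH₃)–N₂⁺

Identical carbon frameworks mean the comparison reduces to leaving-group quality.
Leaving-group ability tracks the stability of the departed species; conjugate-acid pKₐ is the usual yardstick (lower pKₐ → better LG).
PhCH(CH₃)–N₂⁺ loses N₂: no meaningful conjugate acid; N₂ departs as an exceptionally stable neutral molecule
PhCH(CH₃)–OTf loses OTf⁻: pKₐ(CF₃SO₃H (triflic acid)) ≈ -14
PhCH(CH₃)–Br loses Br⁻: pKₐ(HBr) ≈ -9
PhCH(CH₃)–OH₂⁺ loses H₂O: pKₐ(H₃O⁺) ≈ -1.7
PhCH(CH₃)–OAc loses AcO⁻: pKₐ(CH₃COOH) ≈ 4.8
PhCH(CH₃)–OPh loses PhO⁻: pKₐ(C₆H₅OH (phenol)) ≈ 10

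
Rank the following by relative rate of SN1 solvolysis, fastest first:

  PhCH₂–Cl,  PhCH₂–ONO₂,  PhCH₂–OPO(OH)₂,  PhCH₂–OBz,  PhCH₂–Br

PhCH₂–Br > PhCH₂–Cl > PhCH₂–ONO₂ > PhCH₂–OPO(OH)₂ > PhCH₂–OBz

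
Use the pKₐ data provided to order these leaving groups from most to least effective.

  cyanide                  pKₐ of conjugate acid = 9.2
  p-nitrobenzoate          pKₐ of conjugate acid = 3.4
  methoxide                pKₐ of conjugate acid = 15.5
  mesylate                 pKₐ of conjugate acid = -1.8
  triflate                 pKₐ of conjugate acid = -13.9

triflate > mesylate > p-nitrobenzoate > cyanide > methoxide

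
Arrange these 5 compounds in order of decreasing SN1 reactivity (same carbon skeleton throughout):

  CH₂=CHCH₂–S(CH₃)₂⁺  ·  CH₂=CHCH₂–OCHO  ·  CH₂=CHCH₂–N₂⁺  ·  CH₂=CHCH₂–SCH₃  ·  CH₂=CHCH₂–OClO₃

CH₂=CHCH₂–N₂⁺ > CH₂=CHCH₂–OClO₃ > CH₂=CHCH₂–S(CH₃)₂⁺ > CH₂=CHCH₂–OCHO > CH₂=CHCH₂–SCH₃

Identical carbon frameworks mean the comparison reduces to leaving-group quality.
Rank by basicity of the departing species: weakest base leaves most easily.
CH₂=CHCH₂–N₂⁺ loses N₂: no meaningful conjugate acid; N₂ departs as an exceptionally stable neutral molecule
CH₂=CHCH₂–OClO₃ loses ClO₄⁻: pKₐ(HClO₄) ≈ -10
CH₂=CHCH₂–S(CH₃)₂⁺ loses SR'₂: pKₐ(R'₂SH⁺) ≈ -7
CH₂=CHCH₂–OCHO loses HCOO⁻: pKₐ(HCOOH) ≈ 3.8
CH₂=CHCH₂–SCH₃ loses RS⁻: pKₐ(RSH (a thiol)) ≈ 10.5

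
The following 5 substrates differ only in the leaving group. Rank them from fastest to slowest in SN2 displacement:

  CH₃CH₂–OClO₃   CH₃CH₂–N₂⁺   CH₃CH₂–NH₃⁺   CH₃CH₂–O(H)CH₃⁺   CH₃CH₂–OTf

CH₃CH₂–N₂⁺ > CH₃CH₂–OTf > CH₃CH₂–OClO₃ > CH₃CH₂–O(H)CH₃⁺ > CH₃CH₂–NH₃⁺

With the same alkyl group throughout, only the leaving group differentiates the rates.
Leaving-group ability tracks the stability of the departed species; conjugate-acid pKₐ is the usual yardstick (lower pKₐ → better LG).
CH₃CH₂–N₂⁺ loses N₂: no meaningful conjugate acid; N₂ departs as an exceptionally stable neutral molecule
CH₃CH₂–OTf loses OTf⁻: pKₐ(CF₃SO₃H (triflic acid)) ≈ -14
CH₃CH₂–OClO₃ loses ClO₄⁻: pKₐ(HClO₄) ≈ -10
CH₃CH₂–O(H)CH₃⁺ loses R'OH: pKₐ(R'OH₂⁺) ≈ -2.4
CH₃CH₂–NH₃⁺ loses NH₃: pKₐ(NH₄⁺) ≈ 9.2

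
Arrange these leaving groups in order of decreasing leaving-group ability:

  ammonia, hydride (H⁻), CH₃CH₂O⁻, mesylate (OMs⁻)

Leaving-group ability tracks the stability of the departed species; conjugate-acid pKₐ is the usual yardstick (lower pKₐ → better LG).
mesylate (OMs⁻): pKₐ(CH₃SO₃H (MsOH)) ≈ -1.9 — resonance-delocalised alkanesulfonate
ammonia: pKₐ(NH₄⁺) ≈ 9.2 — neutral but moderately basic; leaves from R–NH₃⁺
CH₃CH₂O⁻: pKₐ(CH₃CH₂OH) ≈ 16
hydride (H⁻): pKₐ(H₂) ≈ 36 — extremely strong base; leaves only in special hydride-transfer contexts

mesylate (OMs⁻) > ammonia > CH₃CH₂O⁻ > hydride (H⁻)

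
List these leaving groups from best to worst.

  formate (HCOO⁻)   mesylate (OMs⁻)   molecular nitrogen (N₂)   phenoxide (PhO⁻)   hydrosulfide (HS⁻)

molecular nitrogen (N₂): no meaningful conjugate acid; N₂ departs as an exceptionally stable neutral molecule
mesylate (OMs⁻): pKₐ(CH₃SO₃H (MsOH)) ≈ -1.9 — resonance-delocalised alkanesulfonate
formate (HCOO⁻): pKₐ(HCOOH) ≈ 3.8 — resonance-stabilised carboxylate
hydrosulfide (HS⁻): pKₐ(H₂S) ≈ 7 — larger and more polarisable than the oxygen analogue
phenoxide (PhO⁻): pKₐ(C₆H₅OH (phenol)) ≈ 10 — resonance into the ring helps, but still a poor LG

molecular nitrogen (N₂) > mesylate (OMs⁻) > formate (HCOO⁻) > hydrosulfide (HS⁻) > phenoxide (PhO⁻)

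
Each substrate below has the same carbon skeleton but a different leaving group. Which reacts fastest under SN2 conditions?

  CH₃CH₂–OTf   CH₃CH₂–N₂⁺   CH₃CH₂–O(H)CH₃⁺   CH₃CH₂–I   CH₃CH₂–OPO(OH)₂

CH₃CH₂–N₂⁺

Same R in every case — rank the leaving groups.
A good leaving group is a weak base: the lower the pKₐ of its conjugate acid, the more readily it departs.
CH₃CH₂–N₂⁺ loses N₂: no meaningful conjugate acid; N₂ departs as an exceptionally stable neutral molecule
CH₃CH₂–OTf loses OTf⁻: pKₐ(CF₃SO₃H (triflic acid)) ≈ -14
CH₃CH₂–I loses I⁻: pKₐ(HI) ≈ -10
CH₃CH₂–O(H)CH₃⁺ loses R'OH: pKₐ(R'OH₂⁺) ≈ -2.4
CH₃CH₂–OPO(OH)₂ loses H₂PO₄⁻: pKₐ(H₃PO₄) ≈ 2.1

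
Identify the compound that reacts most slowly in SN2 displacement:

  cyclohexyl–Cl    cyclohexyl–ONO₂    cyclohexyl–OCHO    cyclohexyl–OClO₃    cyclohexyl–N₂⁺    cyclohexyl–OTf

cyclohexyl–OCHO

With the same alkyl group throughout, only the leaving group differentiates the rates.
A good leaving group is a weak base: the lower the pKₐ of its conjugate acid, the more readily it departs.
cyclohexyl–N₂⁺ loses N₂: no meaningful conjugate acid; N₂ departs as an exceptionally stable neutral molecule
cyclohexyl–OTf loses OTf⁻: pKₐ(CF₃SO₃H (triflic acid)) ≈ -14
cyclohexyl–OClO₃ loses ClO₄⁻: pKₐ(HClO₄) ≈ -10
cyclohexyl–Cl loses Cl⁻: pKₐ(HCl) ≈ -7
cyclohexyl–ONO₂ loses NO₃⁻: pKₐ(HNO₃) ≈ -1.3
cyclohexyl–OCHO loses HCOO⁻: pKₐ(HCOOH) ≈ 3.8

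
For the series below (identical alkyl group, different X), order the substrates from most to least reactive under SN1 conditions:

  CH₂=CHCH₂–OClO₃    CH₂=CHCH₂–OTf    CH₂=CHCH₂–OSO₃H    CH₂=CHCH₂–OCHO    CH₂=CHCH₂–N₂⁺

CH₂=CHCH₂–N₂⁺ > CH₂=CHCH₂–OTf > CH₂=CHCH₂–OClO₃ > CH₂=CHCH₂–OSO₃H > CH₂=CHCH₂–OCHO

Identical carbon frameworks mean the comparison reduces to leaving-group quality.
Leaving-group ability tracks the stability of the departed species; conjugate-acid pKₐ is the usual yardstick (lower pKₐ → better LG).
CH₂=CHCH₂–N₂⁺ loses N₂: no meaningful conjugate acid; N₂ departs as an exceptionally stable neutral molecule
CH₂=CHCH₂–OTf loses OTf⁻: pKₐ(CF₃SO₃H (triflic acid)) ≈ -14
CH₂=CHCH₂–OClO₃ loses ClO₄⁻: pKₐ(HClO₄) ≈ -10
CH₂=CHCH₂–OSO₃H loses HSO₄⁻: pKₐ(H₂SO₄) ≈ -3
CH₂=CHCH₂–OCHO loses HCOO⁻: pKₐ(HCOOH) ≈ 3.8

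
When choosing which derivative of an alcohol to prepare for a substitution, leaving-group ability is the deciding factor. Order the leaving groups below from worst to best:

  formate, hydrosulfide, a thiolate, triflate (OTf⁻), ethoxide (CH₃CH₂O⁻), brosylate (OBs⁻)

ethoxide (CH₃CH₂O⁻) < a thiolate < hydrosulfide < formate < brosylate (OBs⁻) < triflate (OTf⁻)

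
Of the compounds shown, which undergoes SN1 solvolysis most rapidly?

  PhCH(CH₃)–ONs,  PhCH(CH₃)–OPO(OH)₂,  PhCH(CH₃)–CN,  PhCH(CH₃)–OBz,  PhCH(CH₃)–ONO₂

PhCH(CH₃)–ONs

With the same alkyl group throughout, only the leaving group differentiates the rates.
A good leaving group is a weak base: the lower the pKₐ of its conjugate acid, the more readily it departs.
PhCH(CH₃)–ONs loses ONs⁻: pKₐ(p-O₂NC₆H₄SO₃H) ≈ -3.5
PhCH(CH₃)–ONO₂ loses NO₃⁻: pKₐ(HNO₃) ≈ -1.3
PhCH(CH₃)–OPO(OH)₂ loses H₂PO₄⁻: pKₐ(H₃PO₄) ≈ 2.1
PhCH(CH₃)–OBz loses PhCOO⁻: pKₐ(C₆H₅COOH) ≈ 4.2
PhCH(CH₃)–CN loses CN⁻: pKₐ(HCN) ≈ 9.2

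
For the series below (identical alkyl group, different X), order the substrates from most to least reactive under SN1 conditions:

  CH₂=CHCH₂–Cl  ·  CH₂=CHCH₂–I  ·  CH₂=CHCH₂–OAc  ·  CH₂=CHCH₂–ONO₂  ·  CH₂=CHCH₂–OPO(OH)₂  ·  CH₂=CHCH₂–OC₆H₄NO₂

CH₂=CHCH₂–I > CH₂=CHCH₂–Cl > CH₂=CHCH₂–ONO₂ > CH₂=CHCH₂–OPO(OH)₂ > CH₂=CHCH₂–OAc > CH₂=CHCH₂–OC₆H₄NO₂

Same R in every case — rank the leaving groups.
The more stable X⁻ (or X) is on its own — i.e. the weaker a base it is — the better a leaving group it makes.
CH₂=CHCH₂–I loses I⁻: pKₐ(HI) ≈ -10
CH₂=CHCH₂–Cl loses Cl⁻: pKₐ(HCl) ≈ -7
CH₂=CHCH₂–ONO₂ loses NO₃⁻: pKₐ(HNO₃) ≈ -1.3
CH₂=CHCH₂–OPO(OH)₂ loses H₂PO₄⁻: pKₐ(H₃PO₄) ≈ 2.1
CH₂=CHCH₂–OAc loses AcO⁻: pKₐ(CH₃COOH) ≈ 4.8
CH₂=CHCH₂–OC₆H₄NO₂ loses p-O₂N–C₆H₄–O⁻: pKₐ(p-nitrophenol) ≈ 7.2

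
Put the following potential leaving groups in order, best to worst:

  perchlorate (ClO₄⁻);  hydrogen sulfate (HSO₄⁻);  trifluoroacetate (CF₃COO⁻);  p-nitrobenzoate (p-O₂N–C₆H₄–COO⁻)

perchlorate (ClO₄⁻) > hydrogen sulfate (HSO₄⁻) > trifluoroacetate (CF₃COO⁻) > p-nitrobenzoate (p-O₂N–C₆H₄–COO⁻)

Leaving-group ability tracks the stability of the departed species; conjugate-acid pKₐ is the usual yardstick (lower pKₐ → better LG).
perchlorate (ClO₄⁻): pKₐ(HClO₄) ≈ -10
hydrogen sulfate (HSO₄⁻): pKₐ(H₂SO₄) ≈ -3 — conjugate base of a strong mineral acid
trifluoroacetate (CF₃COO⁻): pKₐ(CF₃COOH) ≈ 0.2 — strongly electron-withdrawing CF₃ stabilises the carboxylate
p-nitrobenzoate (p-O₂N–C₆H₄–COO⁻): pKₐ(p-nitrobenzoic acid) ≈ 3.4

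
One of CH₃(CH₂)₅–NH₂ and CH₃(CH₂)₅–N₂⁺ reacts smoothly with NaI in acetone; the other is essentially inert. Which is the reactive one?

CH₃(CH₂)₅–N₂⁺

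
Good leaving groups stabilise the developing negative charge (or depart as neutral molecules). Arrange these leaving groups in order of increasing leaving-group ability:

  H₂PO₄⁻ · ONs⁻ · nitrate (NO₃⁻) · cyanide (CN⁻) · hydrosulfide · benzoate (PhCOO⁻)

cyanide (CN⁻) < hydrosulfide < benzoate (PhCOO⁻) < H₂PO₄⁻ < nitrate (NO₃⁻) < ONs⁻

The more stable X⁻ (or X) is on its own — i.e. the weaker a base it is — the better a leaving group it makes.
ONs⁻: pKₐ(p-O₂NC₆H₄SO₃H) ≈ -3.5
nitrate (NO₃⁻): pKₐ(HNO₃) ≈ -1.3 — resonance-delocalised over three oxygens
H₂PO₄⁻: pKₐ(H₃PO₄) ≈ 2.1
benzoate (PhCOO⁻): pKₐ(C₆H₅COOH) ≈ 4.2 — aryl carboxylate
hydrosulfide: pKₐ(H₂S) ≈ 7 — larger and more polarisable than the oxygen analogue
cyanide (CN⁻): pKₐ(HCN) ≈ 9.2 — sp carbon stabilises the charge somewhat, but still a poor LG
Listed from poorest to best leaving group as asked.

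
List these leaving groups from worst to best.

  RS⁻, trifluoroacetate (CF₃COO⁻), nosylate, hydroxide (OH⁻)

hydroxide (OH⁻) < RS⁻ < trifluoroacetate (CF₃COO⁻) < nosylate

A good leaving group is a weak base: the lower the pKₐ of its conjugate acid, the more readily it departs.
nosylate: pKₐ(p-O₂NC₆H₄SO₃H) ≈ -3.5 — p-nitro group further stabilises the sulfonate
trifluoroacetate (CF₃COO⁻): pKₐ(CF₃COOH) ≈ 0.2
RS⁻: pKₐ(RSH (a thiol)) ≈ 10.5
hydroxide (OH⁻): pKₐ(H₂O) ≈ 15.7 — strong base; essentially never leaves without prior activation
Reversing gives the worst-to-best order requested.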